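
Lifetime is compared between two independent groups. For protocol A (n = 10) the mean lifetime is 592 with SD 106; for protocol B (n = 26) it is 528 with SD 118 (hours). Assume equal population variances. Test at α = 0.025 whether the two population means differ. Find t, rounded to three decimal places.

Let group 1 = protocol A, group 2 = protocol B. H0: μ_1 = μ_2; H1: μ_1 ≠ μ_2 (two-sample pooled-variance t-test, two-sided).
s_p² = [(10−1)·106² + (26−1)·118²]/(10+26−2) = 13212.5
t = (592 − 528)/√[13212.5·(1/10 + 1/26)] = 1.496
df = n₁ + n₂ − 2 = 34
Two-sided p-value ≈ 0.144
Since p ≈ 0.144 > α = 0.025, fail to reject H0; the evidence is not statistically significant.

1.496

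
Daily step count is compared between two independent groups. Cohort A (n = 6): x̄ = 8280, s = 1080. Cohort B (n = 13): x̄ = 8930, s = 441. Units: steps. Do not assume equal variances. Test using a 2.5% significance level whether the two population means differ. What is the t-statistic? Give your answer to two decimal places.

-1.42

Let group 1 = cohort A, group 2 = cohort B. H0: μ_1 = μ_2; H1: μ_1 ≠ μ_2 (Welch's two-sample t-test, two-sided).
t = (x̄_1 − x̄_2)/√(s_1²/n_1 + s_2²/n_2) = (8280 − 8930)/√(1080²/6 + 441²/13) = -1.42
Welch–Satterthwaite df ≈ 5.78
Two-sided p-value ≈ 0.2070
Since p ≈ 0.2070 > α = 0.025, fail to reject H0; the data do not provide sufficient evidence against H0.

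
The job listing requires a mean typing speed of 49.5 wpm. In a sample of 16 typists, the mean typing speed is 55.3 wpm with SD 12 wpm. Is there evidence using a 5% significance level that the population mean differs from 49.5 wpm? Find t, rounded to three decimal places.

1.933

H0: μ = 49.5; H1: μ ≠ 49.5 (one-sample t-test, two-sided).
t = (x̄ − μ₀)/(s/√n) = (55.3 − 49.5)/(12/√16) = 1.933
df = n − 1 = 15
Two-sided p-value ≈ 0.0723
Since p ≈ 0.0723 > α = 0.05, fail to reject H0; the evidence is not statistically significant.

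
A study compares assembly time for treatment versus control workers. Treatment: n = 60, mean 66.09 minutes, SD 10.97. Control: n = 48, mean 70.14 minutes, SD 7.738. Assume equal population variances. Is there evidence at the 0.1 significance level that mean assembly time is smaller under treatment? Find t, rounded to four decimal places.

-2.1625

Let group 1 = treatment, group 2 = control. H0: μ_1 = μ_2; H1: μ_1 < μ_2 (two-sample pooled-variance t-test, left-tailed).
s_p² = [(60−1)·10.97² + (48−1)·7.738²]/(60+48−2) = 93.5313
t = (66.09 − 70.14)/√[93.5313·(1/60 + 1/48)] = -2.1625
df = n₁ + n₂ − 2 = 106
p-value = P(T ≤ -2.1625) ≈ 0.016
Since p ≈ 0.016 < α = 0.1, reject H0; the data support H1.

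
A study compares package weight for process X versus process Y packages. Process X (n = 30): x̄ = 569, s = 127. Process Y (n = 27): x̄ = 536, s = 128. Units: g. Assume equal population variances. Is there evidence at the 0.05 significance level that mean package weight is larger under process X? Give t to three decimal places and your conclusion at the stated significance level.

Let group 1 = process X, group 2 = process Y. H0: μ_1 = μ_2; H1: μ_1 > μ_2 (two-sample pooled-variance t-test, right-tailed).
s_p² = [(30−1)·127² + (27−1)·128²]/(30+27−2) = 16249.5
t = (569 − 536)/√[16249.5·(1/30 + 1/27)] = 0.976
df = n₁ + n₂ − 2 = 55
p-value = P(T ≥ 0.976) ≈ 0.1667
Since p ≈ 0.1667 > α = 0.05, fail to reject H0; the data do not provide sufficient evidence against H0.

t = 0.976; fail to reject H0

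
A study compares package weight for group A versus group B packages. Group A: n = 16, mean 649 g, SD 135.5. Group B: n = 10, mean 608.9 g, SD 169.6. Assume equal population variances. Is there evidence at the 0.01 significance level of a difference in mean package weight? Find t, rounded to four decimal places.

Let group 1 = group A, group 2 = group B. H0: μ_1 = μ_2; H1: μ_1 ≠ μ_2 (two-sample pooled-variance t-test, two-sided).
s_p² = [(16−1)·135.5² + (10−1)·169.6²]/(16+10−2) = 22261.7
t = (649 − 608.9)/√[22261.7·(1/16 + 1/10)] = 0.6667
df = n₁ + n₂ − 2 = 24
Two-sided p-value ≈ 0.5113
Since p ≈ 0.5113 > α = 0.01, fail to reject H0; the evidence is not statistically significant.

0.6667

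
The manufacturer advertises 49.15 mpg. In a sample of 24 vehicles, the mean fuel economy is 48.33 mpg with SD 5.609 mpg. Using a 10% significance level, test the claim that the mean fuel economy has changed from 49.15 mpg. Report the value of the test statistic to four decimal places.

-0.7162

H0: μ = 49.15; H1: μ ≠ 49.15 (one-sample t-test, two-sided).
t = (x̄ − μ₀)/(s/√n) = (48.33 − 49.15)/(5.609/√24) = -0.7162
df = n − 1 = 23
Two-sided p-value ≈ 0.4811
Since p ≈ 0.4811 > α = 0.1, fail to reject H0; the evidence is not statistically significant.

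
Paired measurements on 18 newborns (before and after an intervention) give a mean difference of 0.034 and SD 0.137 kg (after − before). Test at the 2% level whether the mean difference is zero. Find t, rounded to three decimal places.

1.053

H0: μ_d = 0; H1: μ_d ≠ 0 (paired t-test on the differences, two-sided).
t = d̄/(s_d/√n) = 0.034/(0.137/√18) = 1.053
df = n − 1 = 17
Two-sided p-value ≈ 0.3071
Since p ≈ 0.3071 > α = 0.02, fail to reject H0; the data do not provide sufficient evidence against H0.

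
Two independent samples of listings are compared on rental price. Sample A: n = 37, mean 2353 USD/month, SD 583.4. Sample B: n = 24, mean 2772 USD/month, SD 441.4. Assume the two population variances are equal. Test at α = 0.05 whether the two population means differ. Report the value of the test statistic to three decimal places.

Let group 1 = sample A, group 2 = sample B. H0: μ_1 = μ_2; H1: μ_1 ≠ μ_2 (two-sample pooled-variance t-test, two-sided).
s_p² = [(37−1)·583.4² + (24−1)·441.4²]/(37+24−2) = 283627
t = (2353 − 2772)/√[283627·(1/37 + 1/24)] = -3.002
df = n₁ + n₂ − 2 = 59
Two-sided p-value ≈ 0.004
Since p ≈ 0.004 < α = 0.05, reject H0; the data support H1.

-3.002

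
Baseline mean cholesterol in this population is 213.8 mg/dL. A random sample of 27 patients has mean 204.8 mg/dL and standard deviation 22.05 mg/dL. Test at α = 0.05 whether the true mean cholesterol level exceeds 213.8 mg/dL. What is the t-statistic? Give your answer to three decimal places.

-2.121

H0: μ = 213.8; H1: μ > 213.8 (one-sample t-test, right-tailed).
t = (x̄ − μ₀)/(s/√n) = (204.8 − 213.8)/(22.05/√27) = -2.121
df = n − 1 = 26
p-value = P(T ≥ -2.121) ≈ 0.9782
Since p ≈ 0.9782 > α = 0.05, fail to reject H0; the data do not provide sufficient evidence against H0.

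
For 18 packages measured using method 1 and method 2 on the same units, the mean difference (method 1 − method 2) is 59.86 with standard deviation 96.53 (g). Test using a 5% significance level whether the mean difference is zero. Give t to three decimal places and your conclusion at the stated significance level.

t = 2.631; reject H0

H0: μ_d = 0; H1: μ_d ≠ 0 (paired t-test on the differences, two-sided).
t = d̄/(s_d/√n) = 59.86/(96.53/√18) = 2.631
df = n − 1 = 17
Two-sided p-value ≈ 0.018
Since p ≈ 0.018 < α = 0.05, reject H0; the data support H1.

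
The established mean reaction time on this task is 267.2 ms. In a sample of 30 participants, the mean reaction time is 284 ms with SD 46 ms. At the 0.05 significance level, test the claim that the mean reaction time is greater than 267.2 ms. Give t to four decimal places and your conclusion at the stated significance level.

H0: μ = 267.2; H1: μ > 267.2 (one-sample t-test, right-tailed).
t = (x̄ − μ₀)/(s/√n) = (284 − 267.2)/(46/√30) = 2.0004
df = n − 1 = 29
p-value = P(T ≥ 2.0004) ≈ 0.0275
Since p ≈ 0.0275 < α = 0.05, reject H0; the data support H1.

t = 2.0004; reject H0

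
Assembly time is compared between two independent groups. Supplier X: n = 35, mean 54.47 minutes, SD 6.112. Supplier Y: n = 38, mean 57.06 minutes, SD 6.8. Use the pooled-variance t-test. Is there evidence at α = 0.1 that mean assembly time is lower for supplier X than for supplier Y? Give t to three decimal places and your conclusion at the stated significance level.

t = -1.706; reject H0

Let group 1 = supplier X, group 2 = supplier Y. H0: μ_1 = μ_2; H1: μ_1 < μ_2 (two-sample pooled-variance t-test, left-tailed).
s_p² = [(35−1)·6.112² + (38−1)·6.8²]/(35+38−2) = 41.986
t = (54.47 − 57.06)/√[41.986·(1/35 + 1/38)] = -1.706
df = n₁ + n₂ − 2 = 71
p-value = P(T ≤ -1.706) ≈ 0.046
Since p ≈ 0.046 < α = 0.1, reject H0; the evidence is statistically significant.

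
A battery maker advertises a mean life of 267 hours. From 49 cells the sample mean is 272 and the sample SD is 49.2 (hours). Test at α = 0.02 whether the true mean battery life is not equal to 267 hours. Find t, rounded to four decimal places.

H0: μ = 267; H1: μ ≠ 267 (one-sample t-test, two-sided).
t = (x̄ − μ₀)/(s/√n) = (272 − 267)/(49.2/√49) = 0.7114
df = n − 1 = 48
Two-sided p-value ≈ 0.4803
Since p ≈ 0.4803 > α = 0.02, fail to reject H0; the evidence is not statistically significant.

0.7114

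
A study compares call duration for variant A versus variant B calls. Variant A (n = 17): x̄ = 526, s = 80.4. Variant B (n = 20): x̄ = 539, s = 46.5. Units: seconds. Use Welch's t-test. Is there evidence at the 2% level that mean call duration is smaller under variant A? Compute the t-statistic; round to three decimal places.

-0.588

Let group 1 = variant A, group 2 = variant B. H0: μ_1 = μ_2; H1: μ_1 < μ_2 (Welch's two-sample t-test, left-tailed).
t = (x̄_1 − x̄_2)/√(s_1²/n_1 + s_2²/n_2) = (526 − 539)/√(80.4²/17 + 46.5²/20) = -0.588
Welch–Satterthwaite df ≈ 24.71
p-value = P(T ≤ -0.588) ≈ 0.2808
Since p ≈ 0.2808 > α = 0.02, fail to reject H0; the evidence is not statistically significant.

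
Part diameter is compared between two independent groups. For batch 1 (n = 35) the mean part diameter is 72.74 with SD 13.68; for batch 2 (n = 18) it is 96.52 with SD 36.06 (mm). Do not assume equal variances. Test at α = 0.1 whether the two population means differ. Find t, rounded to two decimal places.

-2.70

Let group 1 = batch 1, group 2 = batch 2. H0: μ_1 = μ_2; H1: μ_1 ≠ μ_2 (Welch's two-sample t-test, two-sided).
t = (x̄_1 − x̄_2)/√(s_1²/n_1 + s_2²/n_2) = (72.74 − 96.52)/√(13.68²/35 + 36.06²/18) = -2.70
Welch–Satterthwaite df ≈ 19.56
Two-sided p-value ≈ 0.0140
Since p ≈ 0.0140 < α = 0.1, reject H0; the data support H1.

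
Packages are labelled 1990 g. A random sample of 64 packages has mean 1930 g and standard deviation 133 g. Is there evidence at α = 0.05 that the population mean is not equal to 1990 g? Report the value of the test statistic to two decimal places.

H0: μ = 1990; H1: μ ≠ 1990 (one-sample t-test, two-sided).
t = (x̄ − μ₀)/(s/√n) = (1930 − 1990)/(133/√64) = -3.61
df = n − 1 = 63
Two-sided p-value ≈ 0.0006
Since p ≈ 0.0006 < α = 0.05, reject H0; the data support H1.

-3.61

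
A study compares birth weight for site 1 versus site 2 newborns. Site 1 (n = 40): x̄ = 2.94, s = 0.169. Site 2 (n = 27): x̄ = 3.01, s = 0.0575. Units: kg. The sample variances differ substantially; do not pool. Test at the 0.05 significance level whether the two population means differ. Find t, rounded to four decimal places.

Let group 1 = site 1, group 2 = site 2. H0: μ_1 = μ_2; H1: μ_1 ≠ μ_2 (Welch's two-sample t-test, two-sided).
t = (x̄_1 − x̄_2)/√(s_1²/n_1 + s_2²/n_2) = (2.94 − 3.01)/√(0.169²/40 + 0.0575²/27) = -2.4203
Welch–Satterthwaite df ≈ 51.26
Two-sided p-value ≈ 0.019
Since p ≈ 0.019 < α = 0.05, reject H0; the data support H1.

-2.4203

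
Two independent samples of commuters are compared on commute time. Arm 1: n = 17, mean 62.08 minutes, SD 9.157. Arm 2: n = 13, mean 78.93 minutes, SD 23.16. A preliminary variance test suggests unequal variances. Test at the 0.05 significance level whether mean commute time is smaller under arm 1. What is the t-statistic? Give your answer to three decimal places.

Let group 1 = arm 1, group 2 = arm 2. H0: μ_1 = μ_2; H1: μ_1 < μ_2 (Welch's two-sample t-test, left-tailed).
t = (x̄_1 − x̄_2)/√(s_1²/n_1 + s_2²/n_2) = (62.08 − 78.93)/√(9.157²/17 + 23.16²/13) = -2.479
Welch–Satterthwaite df ≈ 14.88
p-value = P(T ≤ -2.479) ≈ 0.013
Since p ≈ 0.013 < α = 0.05, reject H0; the evidence is statistically significant.

-2.479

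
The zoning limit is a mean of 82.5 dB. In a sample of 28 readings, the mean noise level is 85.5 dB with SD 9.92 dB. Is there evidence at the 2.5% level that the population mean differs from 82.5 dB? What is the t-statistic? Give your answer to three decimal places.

H0: μ = 82.5; H1: μ ≠ 82.5 (one-sample t-test, two-sided).
t = (x̄ − μ₀)/(s/√n) = (85.5 − 82.5)/(9.92/√28) = 1.600
df = n − 1 = 27
Two-sided p-value ≈ 0.1212
Since p ≈ 0.1212 > α = 0.025, fail to reject H0; the evidence is not statistically significant.

1.600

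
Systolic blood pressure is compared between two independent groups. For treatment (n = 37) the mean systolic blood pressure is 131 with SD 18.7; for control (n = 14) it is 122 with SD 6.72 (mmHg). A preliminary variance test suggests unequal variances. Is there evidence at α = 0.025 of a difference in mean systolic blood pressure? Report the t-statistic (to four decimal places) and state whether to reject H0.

Let group 1 = treatment, group 2 = control. H0: μ_1 = μ_2; H1: μ_1 ≠ μ_2 (Welch's two-sample t-test, two-sided).
t = (x̄_1 − x̄_2)/√(s_1²/n_1 + s_2²/n_2) = (131 − 122)/√(18.7²/37 + 6.72²/14) = 2.5278
Welch–Satterthwaite df ≈ 48.97
Two-sided p-value ≈ 0.015
Since p ≈ 0.015 < α = 0.025, reject H0; the data support H1.

t = 2.5278; reject H0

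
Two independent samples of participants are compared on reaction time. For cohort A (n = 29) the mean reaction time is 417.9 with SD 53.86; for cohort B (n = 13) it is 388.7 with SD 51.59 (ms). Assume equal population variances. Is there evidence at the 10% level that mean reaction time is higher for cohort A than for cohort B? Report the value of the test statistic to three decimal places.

1.645

Let group 1 = cohort A, group 2 = cohort B. H0: μ_1 = μ_2; H1: μ_1 > μ_2 (two-sample pooled-variance t-test, right-tailed).
s_p² = [(29−1)·53.86² + (13−1)·51.59²]/(29+13−2) = 2829.09
t = (417.9 − 388.7)/√[2829.09·(1/29 + 1/13)] = 1.645
df = n₁ + n₂ − 2 = 40
p-value = P(T ≥ 1.645) ≈ 0.054
Since p ≈ 0.054 < α = 0.1, reject H0; the data support H1.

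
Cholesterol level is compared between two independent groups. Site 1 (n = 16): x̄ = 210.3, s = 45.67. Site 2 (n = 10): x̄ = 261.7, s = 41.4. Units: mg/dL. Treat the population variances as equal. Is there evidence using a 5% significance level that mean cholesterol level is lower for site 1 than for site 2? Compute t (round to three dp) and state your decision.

Let group 1 = site 1, group 2 = site 2. H0: μ_1 = μ_2; H1: μ_1 < μ_2 (two-sample pooled-variance t-test, left-tailed).
s_p² = [(16−1)·45.67² + (10−1)·41.4²]/(16+10−2) = 1946.33
t = (210.3 − 261.7)/√[1946.33·(1/16 + 1/10)] = -2.890
df = n₁ + n₂ − 2 = 24
p-value = P(T ≤ -2.890) ≈ 0.004
Since p ≈ 0.004 < α = 0.05, reject H0; the data support H1.

t = -2.890; reject H0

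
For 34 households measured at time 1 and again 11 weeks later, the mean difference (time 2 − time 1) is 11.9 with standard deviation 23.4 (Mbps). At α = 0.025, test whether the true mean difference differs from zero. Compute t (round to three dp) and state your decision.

H0: μ_d = 0; H1: μ_d ≠ 0 (paired t-test on the differences, two-sided).
t = d̄/(s_d/√n) = 11.9/(23.4/√34) = 2.965
df = n − 1 = 33
Two-sided p-value ≈ 0.006
Since p ≈ 0.006 < α = 0.025, reject H0; the data support H1.

t = 2.965; reject H0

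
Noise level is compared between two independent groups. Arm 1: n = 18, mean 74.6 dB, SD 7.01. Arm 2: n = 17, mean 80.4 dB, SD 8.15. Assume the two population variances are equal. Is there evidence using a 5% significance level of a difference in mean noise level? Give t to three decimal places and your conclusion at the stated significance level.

Let group 1 = arm 1, group 2 = arm 2. H0: μ_1 = μ_2; H1: μ_1 ≠ μ_2 (two-sample pooled-variance t-test, two-sided).
s_p² = [(18−1)·7.01² + (17−1)·8.15²]/(18+17−2) = 57.5194
t = (74.6 − 80.4)/√[57.5194·(1/18 + 1/17)] = -2.261
df = n₁ + n₂ − 2 = 33
Two-sided p-value ≈ 0.0305
Since p ≈ 0.0305 < α = 0.05, reject H0; the evidence is statistically significant.

t = -2.261; reject H0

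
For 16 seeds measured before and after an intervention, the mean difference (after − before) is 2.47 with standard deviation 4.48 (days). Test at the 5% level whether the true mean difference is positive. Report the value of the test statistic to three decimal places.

2.205

H0: μ_d = 0; H1: μ_d > 0 (paired t-test on the differences, right-tailed).
t = d̄/(s_d/√n) = 2.47/(4.48/√16) = 2.205
df = n − 1 = 15
p-value = P(T ≥ 2.205) ≈ 0.0217
Since p ≈ 0.0217 < α = 0.05, reject H0; the data support H1.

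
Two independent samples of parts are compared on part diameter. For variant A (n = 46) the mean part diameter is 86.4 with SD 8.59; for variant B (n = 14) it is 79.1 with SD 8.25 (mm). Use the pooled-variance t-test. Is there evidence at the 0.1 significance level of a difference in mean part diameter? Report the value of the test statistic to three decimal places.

Let group 1 = variant A, group 2 = variant B. H0: μ_1 = μ_2; H1: μ_1 ≠ μ_2 (two-sample pooled-variance t-test, two-sided).
s_p² = [(46−1)·8.59² + (14−1)·8.25²]/(46+14−2) = 72.5048
t = (86.4 − 79.1)/√[72.5048·(1/46 + 1/14)] = 2.809
df = n₁ + n₂ − 2 = 58
Two-sided p-value ≈ 0.007
Since p ≈ 0.007 < α = 0.1, reject H0; the evidence is statistically significant.

2.809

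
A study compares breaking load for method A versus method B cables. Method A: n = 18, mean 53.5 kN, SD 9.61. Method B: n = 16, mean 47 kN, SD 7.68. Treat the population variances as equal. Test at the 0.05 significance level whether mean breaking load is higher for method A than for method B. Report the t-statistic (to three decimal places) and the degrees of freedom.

t = 2.160, df = 32

Let group 1 = method A, group 2 = method B. H0: μ_1 = μ_2; H1: μ_1 > μ_2 (two-sample pooled-variance t-test, right-tailed).
s_p² = [(18−1)·9.61² + (16−1)·7.68²]/(18+16−2) = 76.7101
t = (53.5 − 47)/√[76.7101·(1/18 + 1/16)] = 2.160
df = n₁ + n₂ − 2 = 32
p-value = P(T ≥ 2.160) ≈ 0.019
Since p ≈ 0.019 < α = 0.05, reject H0; the evidence is statistically significant.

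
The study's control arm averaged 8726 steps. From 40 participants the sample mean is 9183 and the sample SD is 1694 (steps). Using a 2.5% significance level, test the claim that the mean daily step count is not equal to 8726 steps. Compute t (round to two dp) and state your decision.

t = 1.71; fail to reject H0

H0: μ = 8726; H1: μ ≠ 8726 (one-sample t-test, two-sided).
t = (x̄ − μ₀)/(s/√n) = (9183 − 8726)/(1694/√40) = 1.71
df = n − 1 = 39
Two-sided p-value ≈ 0.0959
Since p ≈ 0.0959 > α = 0.025, fail to reject H0; the data do not provide sufficient evidence against H0.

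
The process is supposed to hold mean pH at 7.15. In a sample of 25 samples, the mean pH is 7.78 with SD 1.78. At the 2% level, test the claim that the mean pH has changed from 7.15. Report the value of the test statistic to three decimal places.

1.770

H0: μ = 7.15; H1: μ ≠ 7.15 (one-sample t-test, two-sided).
t = (x̄ − μ₀)/(s/√n) = (7.78 − 7.15)/(1.78/√25) = 1.770
df = n − 1 = 24
Two-sided p-value ≈ 0.089
Since p ≈ 0.089 > α = 0.02, fail to reject H0; the data do not provide sufficient evidence against H0.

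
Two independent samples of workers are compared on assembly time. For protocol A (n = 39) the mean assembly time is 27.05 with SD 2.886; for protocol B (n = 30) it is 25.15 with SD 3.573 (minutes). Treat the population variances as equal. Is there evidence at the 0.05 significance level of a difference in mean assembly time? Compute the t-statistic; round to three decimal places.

2.444

Let group 1 = protocol A, group 2 = protocol B. H0: μ_1 = μ_2; H1: μ_1 ≠ μ_2 (two-sample pooled-variance t-test, two-sided).
s_p² = [(39−1)·2.886² + (30−1)·3.573²]/(39+30−2) = 10.2496
t = (27.05 − 25.15)/√[10.2496·(1/39 + 1/30)] = 2.444
df = n₁ + n₂ − 2 = 67
Two-sided p-value ≈ 0.0172
Since p ≈ 0.0172 < α = 0.05, reject H0; the evidence is statistically significant.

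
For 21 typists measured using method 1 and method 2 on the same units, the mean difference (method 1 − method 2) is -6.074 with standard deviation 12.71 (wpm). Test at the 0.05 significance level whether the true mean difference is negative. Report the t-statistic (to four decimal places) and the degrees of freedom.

t = -2.1900, df = 20

H0: μ_d = 0; H1: μ_d < 0 (paired t-test on the differences, left-tailed).
t = d̄/(s_d/√n) = -6.074/(12.71/√21) = -2.1900
df = n − 1 = 20
p-value = P(T ≤ -2.1900) ≈ 0.020
Since p ≈ 0.020 < α = 0.05, reject H0; the data support H1.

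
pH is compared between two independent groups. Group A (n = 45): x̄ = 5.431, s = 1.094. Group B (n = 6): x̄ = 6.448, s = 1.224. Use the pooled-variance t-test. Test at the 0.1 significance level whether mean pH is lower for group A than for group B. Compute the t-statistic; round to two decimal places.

Let group 1 = group A, group 2 = group B. H0: μ_1 = μ_2; H1: μ_1 < μ_2 (two-sample pooled-variance t-test, left-tailed).
s_p² = [(45−1)·1.094² + (6−1)·1.224²]/(45+6−2) = 1.22758
t = (5.431 − 6.448)/√[1.22758·(1/45 + 1/6)] = -2.11
df = n₁ + n₂ − 2 = 49
p-value = P(T ≤ -2.11) ≈ 0.020
Since p ≈ 0.020 < α = 0.1, reject H0; the data support H1.

-2.11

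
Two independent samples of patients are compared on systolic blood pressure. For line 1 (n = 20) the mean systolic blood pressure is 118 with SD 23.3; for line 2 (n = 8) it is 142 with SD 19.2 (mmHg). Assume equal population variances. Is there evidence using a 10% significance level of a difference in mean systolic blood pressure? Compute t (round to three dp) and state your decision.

t = -2.576; reject H0

Let group 1 = line 1, group 2 = line 2. H0: μ_1 = μ_2; H1: μ_1 ≠ μ_2 (two-sample pooled-variance t-test, two-sided).
s_p² = [(20−1)·23.3² + (8−1)·19.2²]/(20+8−2) = 495.977
t = (118 − 142)/√[495.977·(1/20 + 1/8)] = -2.576
df = n₁ + n₂ − 2 = 26
Two-sided p-value ≈ 0.016
Since p ≈ 0.016 < α = 0.1, reject H0; the data support H1.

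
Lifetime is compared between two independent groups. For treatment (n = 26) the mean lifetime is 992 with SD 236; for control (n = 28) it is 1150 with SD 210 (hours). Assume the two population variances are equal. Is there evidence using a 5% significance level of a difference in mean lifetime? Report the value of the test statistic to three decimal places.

-2.603

Let group 1 = treatment, group 2 = control. H0: μ_1 = μ_2; H1: μ_1 ≠ μ_2 (two-sample pooled-variance t-test, two-sided).
s_p² = [(26−1)·236² + (28−1)·210²]/(26+28−2) = 49675
t = (992 − 1150)/√[49675·(1/26 + 1/28)] = -2.603
df = n₁ + n₂ − 2 = 52
Two-sided p-value ≈ 0.0120
Since p ≈ 0.0120 < α = 0.05, reject H0; the data support H1.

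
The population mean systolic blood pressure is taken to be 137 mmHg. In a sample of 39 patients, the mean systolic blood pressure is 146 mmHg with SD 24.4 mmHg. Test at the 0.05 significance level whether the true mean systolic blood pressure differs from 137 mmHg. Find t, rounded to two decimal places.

H0: μ = 137; H1: μ ≠ 137 (one-sample t-test, two-sided).
t = (x̄ − μ₀)/(s/√n) = (146 − 137)/(24.4/√39) = 2.30
df = n − 1 = 38
Two-sided p-value ≈ 0.0268
Since p ≈ 0.0268 < α = 0.05, reject H0; the data support H1.

2.30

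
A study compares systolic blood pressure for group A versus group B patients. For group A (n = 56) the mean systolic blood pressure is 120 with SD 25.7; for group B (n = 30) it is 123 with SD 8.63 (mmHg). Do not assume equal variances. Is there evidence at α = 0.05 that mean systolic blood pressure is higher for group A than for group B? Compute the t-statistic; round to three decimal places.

-0.794

Let group 1 = group A, group 2 = group B. H0: μ_1 = μ_2; H1: μ_1 > μ_2 (Welch's two-sample t-test, right-tailed).
t = (x̄_1 − x̄_2)/√(s_1²/n_1 + s_2²/n_2) = (120 − 123)/√(25.7²/56 + 8.63²/30) = -0.794
Welch–Satterthwaite df ≈ 74.34
p-value = P(T ≥ -0.794) ≈ 0.7851
Since p ≈ 0.7851 > α = 0.05, fail to reject H0; the evidence is not statistically significant.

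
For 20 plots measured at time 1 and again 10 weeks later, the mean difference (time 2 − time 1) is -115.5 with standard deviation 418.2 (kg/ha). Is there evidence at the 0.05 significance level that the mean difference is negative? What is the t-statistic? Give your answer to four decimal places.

H0: μ_d = 0; H1: μ_d < 0 (paired t-test on the differences, left-tailed).
t = d̄/(s_d/√n) = -115.5/(418.2/√20) = -1.2351
df = n − 1 = 19
p-value = P(T ≤ -1.2351) ≈ 0.116
Since p ≈ 0.116 > α = 0.05, fail to reject H0; the data do not provide sufficient evidence against H0.

-1.2351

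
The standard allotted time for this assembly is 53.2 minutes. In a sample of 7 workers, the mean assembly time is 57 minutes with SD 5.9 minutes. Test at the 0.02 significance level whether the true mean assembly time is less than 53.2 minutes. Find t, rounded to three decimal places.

1.704

H0: μ = 53.2; H1: μ < 53.2 (one-sample t-test, left-tailed).
t = (x̄ − μ₀)/(s/√n) = (57 − 53.2)/(5.9/√7) = 1.704
df = n − 1 = 6
p-value = P(T ≤ 1.704) ≈ 0.930
Since p ≈ 0.930 > α = 0.02, fail to reject H0; the evidence is not statistically significant.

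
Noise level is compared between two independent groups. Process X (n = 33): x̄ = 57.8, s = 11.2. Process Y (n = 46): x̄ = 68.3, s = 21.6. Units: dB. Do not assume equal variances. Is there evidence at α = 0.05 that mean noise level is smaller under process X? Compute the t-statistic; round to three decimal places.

-2.812

Let group 1 = process X, group 2 = process Y. H0: μ_1 = μ_2; H1: μ_1 < μ_2 (Welch's two-sample t-test, left-tailed).
t = (x̄_1 − x̄_2)/√(s_1²/n_1 + s_2²/n_2) = (57.8 − 68.3)/√(11.2²/33 + 21.6²/46) = -2.812
Welch–Satterthwaite df ≈ 71.02
p-value = P(T ≤ -2.812) ≈ 0.003
Since p ≈ 0.003 < α = 0.05, reject H0; the evidence is statistically significant.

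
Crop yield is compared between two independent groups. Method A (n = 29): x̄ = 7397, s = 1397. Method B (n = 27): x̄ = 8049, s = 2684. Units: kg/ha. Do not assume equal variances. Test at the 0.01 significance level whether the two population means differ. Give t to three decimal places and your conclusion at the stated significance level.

Let group 1 = method A, group 2 = method B. H0: μ_1 = μ_2; H1: μ_1 ≠ μ_2 (Welch's two-sample t-test, two-sided).
t = (x̄_1 − x̄_2)/√(s_1²/n_1 + s_2²/n_2) = (7397 − 8049)/√(1397²/29 + 2684²/27) = -1.128
Welch–Satterthwaite df ≈ 38.50
Two-sided p-value ≈ 0.266
Since p ≈ 0.266 > α = 0.01, fail to reject H0; the data do not provide sufficient evidence against H0.

t = -1.128; fail to reject H0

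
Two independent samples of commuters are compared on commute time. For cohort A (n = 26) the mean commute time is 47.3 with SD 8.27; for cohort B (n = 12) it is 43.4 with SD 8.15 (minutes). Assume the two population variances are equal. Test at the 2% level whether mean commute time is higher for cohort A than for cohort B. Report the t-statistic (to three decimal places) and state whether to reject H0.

t = 1.357; fail to reject H0

Let group 1 = cohort A, group 2 = cohort B. H0: μ_1 = μ_2; H1: μ_1 > μ_2 (two-sample pooled-variance t-test, right-tailed).
s_p² = [(26−1)·8.27² + (12−1)·8.15²]/(26+12−2) = 67.7908
t = (47.3 − 43.4)/√[67.7908·(1/26 + 1/12)] = 1.357
df = n₁ + n₂ − 2 = 36
p-value = P(T ≥ 1.357) ≈ 0.0916
Since p ≈ 0.0916 > α = 0.02, fail to reject H0; the data do not provide sufficient evidence against H0.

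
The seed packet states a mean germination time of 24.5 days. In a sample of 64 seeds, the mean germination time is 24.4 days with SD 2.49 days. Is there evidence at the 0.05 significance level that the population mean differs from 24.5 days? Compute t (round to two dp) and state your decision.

t = -0.32; fail to reject H0

H0: μ = 24.5; H1: μ ≠ 24.5 (one-sample t-test, two-sided).
t = (x̄ − μ₀)/(s/√n) = (24.4 − 24.5)/(2.49/√64) = -0.32
df = n − 1 = 63
Two-sided p-value ≈ 0.7491
Since p ≈ 0.7491 > α = 0.05, fail to reject H0; the data do not provide sufficient evidence against H0.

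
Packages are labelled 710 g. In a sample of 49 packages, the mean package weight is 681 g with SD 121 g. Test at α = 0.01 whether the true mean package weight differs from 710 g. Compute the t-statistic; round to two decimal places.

-1.68

H0: μ = 710; H1: μ ≠ 710 (one-sample t-test, two-sided).
t = (x̄ − μ₀)/(s/√n) = (681 − 710)/(121/√49) = -1.68
df = n − 1 = 48
Two-sided p-value ≈ 0.0999
Since p ≈ 0.0999 > α = 0.01, fail to reject H0; the data do not provide sufficient evidence against H0.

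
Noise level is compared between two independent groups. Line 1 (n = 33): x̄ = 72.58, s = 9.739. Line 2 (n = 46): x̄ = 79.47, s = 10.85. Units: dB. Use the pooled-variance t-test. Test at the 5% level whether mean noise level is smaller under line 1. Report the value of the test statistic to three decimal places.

-2.903

Let group 1 = line 1, group 2 = line 2. H0: μ_1 = μ_2; H1: μ_1 < μ_2 (two-sample pooled-variance t-test, left-tailed).
s_p² = [(33−1)·9.739² + (46−1)·10.85²]/(33+46−2) = 108.216
t = (72.58 − 79.47)/√[108.216·(1/33 + 1/46)] = -2.903
df = n₁ + n₂ − 2 = 77
p-value = P(T ≤ -2.903) ≈ 0.0024
Since p ≈ 0.0024 < α = 0.05, reject H0; the data support H1.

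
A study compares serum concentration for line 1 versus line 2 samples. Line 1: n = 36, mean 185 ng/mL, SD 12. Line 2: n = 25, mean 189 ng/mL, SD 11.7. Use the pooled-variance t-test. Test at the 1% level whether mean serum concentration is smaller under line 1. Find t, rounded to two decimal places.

Let group 1 = line 1, group 2 = line 2. H0: μ_1 = μ_2; H1: μ_1 < μ_2 (two-sample pooled-variance t-test, left-tailed).
s_p² = [(36−1)·12² + (25−1)·11.7²]/(36+25−2) = 141.108
t = (185 − 189)/√[141.108·(1/36 + 1/25)] = -1.29
df = n₁ + n₂ − 2 = 59
p-value = P(T ≤ -1.29) ≈ 0.100
Since p ≈ 0.100 > α = 0.01, fail to reject H0; the data do not provide sufficient evidence against H0.

-1.29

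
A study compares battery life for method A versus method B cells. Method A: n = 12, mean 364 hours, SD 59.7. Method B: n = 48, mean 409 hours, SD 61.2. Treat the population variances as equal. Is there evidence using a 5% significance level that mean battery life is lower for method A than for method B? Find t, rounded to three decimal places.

Let group 1 = method A, group 2 = method B. H0: μ_1 = μ_2; H1: μ_1 < μ_2 (two-sample pooled-variance t-test, left-tailed).
s_p² = [(12−1)·59.7² + (48−1)·61.2²]/(12+48−2) = 3711.05
t = (364 − 409)/√[3711.05·(1/12 + 1/48)] = -2.289
df = n₁ + n₂ − 2 = 58
p-value = P(T ≤ -2.289) ≈ 0.013
Since p ≈ 0.013 < α = 0.05, reject H0; the data support H1.

-2.289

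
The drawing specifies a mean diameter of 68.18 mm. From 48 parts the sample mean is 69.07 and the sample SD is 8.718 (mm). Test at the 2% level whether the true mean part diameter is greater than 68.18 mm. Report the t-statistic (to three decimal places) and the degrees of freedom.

t = 0.707, df = 47

H0: μ = 68.18; H1: μ > 68.18 (one-sample t-test, right-tailed).
t = (x̄ − μ₀)/(s/√n) = (69.07 − 68.18)/(8.718/√48) = 0.707
df = n − 1 = 47
p-value = P(T ≥ 0.707) ≈ 0.241
Since p ≈ 0.241 > α = 0.02, fail to reject H0; the evidence is not statistically significant.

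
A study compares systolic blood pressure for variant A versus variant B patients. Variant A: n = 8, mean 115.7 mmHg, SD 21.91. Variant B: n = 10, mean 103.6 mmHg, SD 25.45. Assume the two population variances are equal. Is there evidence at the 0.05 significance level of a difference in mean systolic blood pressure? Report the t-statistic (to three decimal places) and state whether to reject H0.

t = 1.064; fail to reject H0

Let group 1 = variant A, group 2 = variant B. H0: μ_1 = μ_2; H1: μ_1 ≠ μ_2 (two-sample pooled-variance t-test, two-sided).
s_p² = [(8−1)·21.91² + (10−1)·25.45²]/(8+10−2) = 574.354
t = (115.7 − 103.6)/√[574.354·(1/8 + 1/10)] = 1.064
df = n₁ + n₂ − 2 = 16
Two-sided p-value ≈ 0.303
Since p ≈ 0.303 > α = 0.05, fail to reject H0; the data do not provide sufficient evidence against H0.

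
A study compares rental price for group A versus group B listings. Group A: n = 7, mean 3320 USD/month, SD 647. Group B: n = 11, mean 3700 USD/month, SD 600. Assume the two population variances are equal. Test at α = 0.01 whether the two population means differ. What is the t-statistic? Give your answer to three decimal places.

-1.272

Let group 1 = group A, group 2 = group B. H0: μ_1 = μ_2; H1: μ_1 ≠ μ_2 (two-sample pooled-variance t-test, two-sided).
s_p² = [(7−1)·647² + (11−1)·600²]/(7+11−2) = 381978
t = (3320 − 3700)/√[381978·(1/7 + 1/11)] = -1.272
df = n₁ + n₂ − 2 = 16
Two-sided p-value ≈ 0.2217
Since p ≈ 0.2217 > α = 0.01, fail to reject H0; the data do not provide sufficient evidence against H0.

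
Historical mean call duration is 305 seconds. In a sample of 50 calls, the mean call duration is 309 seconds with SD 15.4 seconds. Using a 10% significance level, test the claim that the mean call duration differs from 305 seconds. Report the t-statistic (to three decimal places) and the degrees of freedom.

H0: μ = 305; H1: μ ≠ 305 (one-sample t-test, two-sided).
t = (x̄ − μ₀)/(s/√n) = (309 − 305)/(15.4/√50) = 1.837
df = n − 1 = 49
Two-sided p-value ≈ 0.072
Since p ≈ 0.072 < α = 0.1, reject H0; the data support H1.

t = 1.837, df = 49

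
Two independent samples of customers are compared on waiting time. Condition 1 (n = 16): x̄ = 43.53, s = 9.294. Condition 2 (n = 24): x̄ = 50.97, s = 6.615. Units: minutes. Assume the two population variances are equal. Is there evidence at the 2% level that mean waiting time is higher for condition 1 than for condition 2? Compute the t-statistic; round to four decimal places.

-2.9617

Let group 1 = condition 1, group 2 = condition 2. H0: μ_1 = μ_2; H1: μ_1 > μ_2 (two-sample pooled-variance t-test, right-tailed).
s_p² = [(16−1)·9.294² + (24−1)·6.615²]/(16+24−2) = 60.582
t = (43.53 − 50.97)/√[60.582·(1/16 + 1/24)] = -2.9617
df = n₁ + n₂ − 2 = 38
p-value = P(T ≥ -2.9617) ≈ 0.997
Since p ≈ 0.997 > α = 0.02, fail to reject H0; the data do not provide sufficient evidence against H0.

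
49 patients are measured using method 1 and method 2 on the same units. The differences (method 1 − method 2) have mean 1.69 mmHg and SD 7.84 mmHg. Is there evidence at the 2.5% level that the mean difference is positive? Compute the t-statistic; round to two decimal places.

1.51

H0: μ_d = 0; H1: μ_d > 0 (paired t-test on the differences, right-tailed).
t = d̄/(s_d/√n) = 1.69/(7.84/√49) = 1.51
df = n − 1 = 48
p-value = P(T ≥ 1.51) ≈ 0.069
Since p ≈ 0.069 > α = 0.025, fail to reject H0; the data do not provide sufficient evidence against H0.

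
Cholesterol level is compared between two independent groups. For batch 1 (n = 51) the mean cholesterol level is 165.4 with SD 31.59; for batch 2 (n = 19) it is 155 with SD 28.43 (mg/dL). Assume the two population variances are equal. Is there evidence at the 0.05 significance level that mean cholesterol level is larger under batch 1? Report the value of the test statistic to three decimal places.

1.257

Let group 1 = batch 1, group 2 = batch 2. H0: μ_1 = μ_2; H1: μ_1 > μ_2 (two-sample pooled-variance t-test, right-tailed).
s_p² = [(51−1)·31.59² + (19−1)·28.43²]/(51+19−2) = 947.723
t = (165.4 − 155)/√[947.723·(1/51 + 1/19)] = 1.257
df = n₁ + n₂ − 2 = 68
p-value = P(T ≥ 1.257) ≈ 0.107
Since p ≈ 0.107 > α = 0.05, fail to reject H0; the evidence is not statistically significant.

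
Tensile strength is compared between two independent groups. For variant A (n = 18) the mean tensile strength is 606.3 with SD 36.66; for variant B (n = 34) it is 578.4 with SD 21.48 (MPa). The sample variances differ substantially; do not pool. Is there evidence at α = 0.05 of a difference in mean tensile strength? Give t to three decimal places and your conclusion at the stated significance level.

Let group 1 = variant A, group 2 = variant B. H0: μ_1 = μ_2; H1: μ_1 ≠ μ_2 (Welch's two-sample t-test, two-sided).
t = (x̄_1 − x̄_2)/√(s_1²/n_1 + s_2²/n_2) = (606.3 − 578.4)/√(36.66²/18 + 21.48²/34) = 2.970
Welch–Satterthwaite df ≈ 23.34
Two-sided p-value ≈ 0.007
Since p ≈ 0.007 < α = 0.05, reject H0; the evidence is statistically significant.

t = 2.970; reject H0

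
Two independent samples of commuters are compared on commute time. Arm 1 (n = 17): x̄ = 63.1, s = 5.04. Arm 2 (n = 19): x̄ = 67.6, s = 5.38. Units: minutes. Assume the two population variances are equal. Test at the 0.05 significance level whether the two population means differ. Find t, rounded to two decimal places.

-2.58

Let group 1 = arm 1, group 2 = arm 2. H0: μ_1 = μ_2; H1: μ_1 ≠ μ_2 (two-sample pooled-variance t-test, two-sided).
s_p² = [(17−1)·5.04² + (19−1)·5.38²]/(17+19−2) = 27.2772
t = (63.1 − 67.6)/√[27.2772·(1/17 + 1/19)] = -2.58
df = n₁ + n₂ − 2 = 34
Two-sided p-value ≈ 0.014
Since p ≈ 0.014 < α = 0.05, reject H0; the data support H1.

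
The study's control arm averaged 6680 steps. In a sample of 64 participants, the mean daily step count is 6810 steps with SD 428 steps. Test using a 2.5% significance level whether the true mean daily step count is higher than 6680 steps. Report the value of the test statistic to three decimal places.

H0: μ = 6680; H1: μ > 6680 (one-sample t-test, right-tailed).
t = (x̄ − μ₀)/(s/√n) = (6810 − 6680)/(428/√64) = 2.430
df = n − 1 = 63
p-value = P(T ≥ 2.430) ≈ 0.0090
Since p ≈ 0.0090 < α = 0.025, reject H0; the evidence is statistically significant.

2.430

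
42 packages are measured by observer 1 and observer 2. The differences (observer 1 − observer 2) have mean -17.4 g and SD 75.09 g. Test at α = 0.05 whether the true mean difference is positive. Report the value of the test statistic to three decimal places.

-1.502

H0: μ_d = 0; H1: μ_d > 0 (paired t-test on the differences, right-tailed).
t = d̄/(s_d/√n) = -17.4/(75.09/√42) = -1.502
df = n − 1 = 41
p-value = P(T ≥ -1.502) ≈ 0.9296
Since p ≈ 0.9296 > α = 0.05, fail to reject H0; the data do not provide sufficient evidence against H0.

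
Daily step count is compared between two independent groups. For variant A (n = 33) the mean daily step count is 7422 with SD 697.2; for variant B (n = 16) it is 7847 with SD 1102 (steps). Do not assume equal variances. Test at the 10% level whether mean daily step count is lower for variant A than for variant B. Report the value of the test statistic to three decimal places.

-1.412

Let group 1 = variant A, group 2 = variant B. H0: μ_1 = μ_2; H1: μ_1 < μ_2 (Welch's two-sample t-test, left-tailed).
t = (x̄_1 − x̄_2)/√(s_1²/n_1 + s_2²/n_2) = (7422 − 7847)/√(697.2²/33 + 1102²/16) = -1.412
Welch–Satterthwaite df ≈ 21.02
p-value = P(T ≤ -1.412) ≈ 0.0863
Since p ≈ 0.0863 < α = 0.1, reject H0; the evidence is statistically significant.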